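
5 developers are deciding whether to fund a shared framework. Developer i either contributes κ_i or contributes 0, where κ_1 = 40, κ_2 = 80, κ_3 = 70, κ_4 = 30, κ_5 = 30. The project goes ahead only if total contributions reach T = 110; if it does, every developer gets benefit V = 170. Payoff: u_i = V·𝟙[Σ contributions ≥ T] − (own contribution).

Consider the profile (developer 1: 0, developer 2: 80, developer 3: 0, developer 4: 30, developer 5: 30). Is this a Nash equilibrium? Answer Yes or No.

No

Total = 140 ≥ 110: provided.
Developer 1 (pledges 0, payoff 170): pledging 40 → total 180, payoff 130. No gain.
Developer 2 (pledges 80, payoff 90): dropping to 0 → total 60, payoff 0. No gain.
Developer 3 (pledges 0, payoff 170): pledging 70 → total 210, payoff 100. No gain.
Developer 4 (pledges 30, payoff 140): dropping to 0 → total 110, payoff 170. Profitable deviation.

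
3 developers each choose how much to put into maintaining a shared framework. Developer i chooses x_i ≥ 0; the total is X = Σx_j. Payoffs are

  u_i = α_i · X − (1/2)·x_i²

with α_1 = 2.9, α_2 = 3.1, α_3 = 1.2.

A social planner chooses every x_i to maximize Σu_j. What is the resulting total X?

Planner FOC: ∂(Σu_j)/∂x_i = (Σα_j) − x_i = 0, so x_i^SO = Σα_j = 7.2 for every i; X^SO = 21.6.

21.6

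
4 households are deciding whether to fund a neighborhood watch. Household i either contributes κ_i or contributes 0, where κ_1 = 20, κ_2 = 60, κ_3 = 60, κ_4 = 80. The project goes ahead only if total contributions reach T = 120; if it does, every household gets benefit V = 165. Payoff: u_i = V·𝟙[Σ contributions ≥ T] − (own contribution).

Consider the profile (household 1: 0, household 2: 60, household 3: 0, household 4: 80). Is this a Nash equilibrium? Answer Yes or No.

Yes

Total = 140 ≥ 120: provided.
Household 1 (pledges 0, payoff 165): pledging 20 → total 160, payoff 145. No gain.
Household 2 (pledges 60, payoff 105): dropping to 0 → total 80, payoff 0. No gain.
Household 3 (pledges 0, payoff 165): pledging 60 → total 200, payoff 105. No gain.
Household 4 (pledges 80, payoff 85): dropping to 0 → total 60, payoff 0. No gain.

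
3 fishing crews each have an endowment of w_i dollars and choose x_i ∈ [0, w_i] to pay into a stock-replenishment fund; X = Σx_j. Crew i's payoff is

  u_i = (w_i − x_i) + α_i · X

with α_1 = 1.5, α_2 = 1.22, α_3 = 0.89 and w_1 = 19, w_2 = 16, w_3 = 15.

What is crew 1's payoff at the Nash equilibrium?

∂u_i/∂x_i = α_i − 1, so crew i contributes w_i if α_i > 1, else 0.
α_i > 1 for i ∈ {1, 2}; NE contributions (19, 16, 0), X = 35.
u_1 = (19 − 19) + 1.5·35 = 52.5.

52.5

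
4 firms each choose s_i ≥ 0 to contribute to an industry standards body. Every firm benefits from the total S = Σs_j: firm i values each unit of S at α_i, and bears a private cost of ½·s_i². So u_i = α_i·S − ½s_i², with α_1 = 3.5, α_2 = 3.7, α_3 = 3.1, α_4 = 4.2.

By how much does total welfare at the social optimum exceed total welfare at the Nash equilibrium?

236.845

Firm i's FOC: ∂u_i/∂s_i = α_i − s_i = 0, so s_i* = α_i.
NE contributions = (3.5, 3.7, 3.1, 4.2); S = 14.5.
W^NE = (Σα)·S − ½Σα_i² = 14.5² − ½·53.19 = 183.655.
Planner sets s_i = Σα_j = 14.5 for every i, so S^SO = 4·14.5 = 58.
W^SO = (Σα)·S^SO − ½·4·(Σα)² = (4/2)·14.5² = 420.5.
Deadweight loss = W^SO − W^NE = 236.845.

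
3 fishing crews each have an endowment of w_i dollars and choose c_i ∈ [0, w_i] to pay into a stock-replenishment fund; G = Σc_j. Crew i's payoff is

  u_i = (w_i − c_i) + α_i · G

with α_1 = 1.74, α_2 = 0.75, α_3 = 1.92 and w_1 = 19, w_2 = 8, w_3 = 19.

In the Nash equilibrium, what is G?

∂u_i/∂c_i = α_i − 1, so crew i contributes w_i if α_i > 1, else 0.
α_i > 1 for i ∈ {1, 3}; NE contributions (19, 0, 19), G = 38.

38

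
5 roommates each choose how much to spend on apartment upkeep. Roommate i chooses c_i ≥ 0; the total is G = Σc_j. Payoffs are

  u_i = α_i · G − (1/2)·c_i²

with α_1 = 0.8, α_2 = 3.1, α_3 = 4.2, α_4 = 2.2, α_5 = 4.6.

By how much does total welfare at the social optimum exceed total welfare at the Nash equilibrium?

Roommate i's FOC: ∂u_i/∂c_i = α_i − c_i = 0, so c_i* = α_i.
NE contributions = (0.8, 3.1, 4.2, 2.2, 4.6); G = 14.9.
W^NE = (Σα)·G − ½Σα_i² = 14.9² − ½·53.89 = 195.065.
Planner sets c_i = Σα_j = 14.9 for every i, so G^SO = 5·14.9 = 74.5.
W^SO = (Σα)·G^SO − ½·5·(Σα)² = (5/2)·14.9² = 555.025.
Deadweight loss = W^SO − W^NE = 359.96.

359.96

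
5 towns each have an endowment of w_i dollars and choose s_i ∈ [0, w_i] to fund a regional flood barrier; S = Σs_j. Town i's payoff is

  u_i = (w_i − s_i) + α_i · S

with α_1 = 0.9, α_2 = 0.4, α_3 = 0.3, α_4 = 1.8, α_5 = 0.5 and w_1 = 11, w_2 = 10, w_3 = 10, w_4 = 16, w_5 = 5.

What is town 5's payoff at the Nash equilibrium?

∂u_i/∂s_i = α_i − 1, so town i contributes w_i if α_i > 1, else 0.
α_i > 1 for i ∈ {4}; NE contributions (0, 0, 0, 16, 0), S = 16.
u_5 = (5 − 0) + 0.5·16 = 13.

13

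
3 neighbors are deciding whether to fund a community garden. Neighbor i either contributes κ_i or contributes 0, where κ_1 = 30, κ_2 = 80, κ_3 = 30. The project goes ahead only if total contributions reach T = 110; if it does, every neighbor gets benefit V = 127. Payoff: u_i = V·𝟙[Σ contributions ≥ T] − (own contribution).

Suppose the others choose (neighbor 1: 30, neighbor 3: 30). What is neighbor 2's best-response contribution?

Others' total = 60. Contributing 80 brings total to 140 ≥ 110: gain V − κ_2 = 47.
Best response: 80.

80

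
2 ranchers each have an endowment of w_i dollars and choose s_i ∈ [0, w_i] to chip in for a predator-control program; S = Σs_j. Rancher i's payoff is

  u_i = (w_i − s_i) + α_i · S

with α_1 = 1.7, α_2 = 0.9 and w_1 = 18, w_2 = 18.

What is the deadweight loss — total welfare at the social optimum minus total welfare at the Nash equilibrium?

∂u_i/∂s_i = α_i − 1, so rancher i contributes w_i if α_i > 1, else 0.
α_i > 1 for i ∈ {1}; NE contributions (18, 0), S = 18.
W^NE = Σw_i − S^NE + (Σα_i)·S^NE = 36 + 1.6·18 = 64.8.
Planner: ∂(Σu_j)/∂s_i = Σα_j − 1 = 1.6 > 0, so everyone contributes w_i; S^SO = 36, W^SO = 36 + 1.6·36 = 93.6.
Deadweight loss = 28.8.

28.8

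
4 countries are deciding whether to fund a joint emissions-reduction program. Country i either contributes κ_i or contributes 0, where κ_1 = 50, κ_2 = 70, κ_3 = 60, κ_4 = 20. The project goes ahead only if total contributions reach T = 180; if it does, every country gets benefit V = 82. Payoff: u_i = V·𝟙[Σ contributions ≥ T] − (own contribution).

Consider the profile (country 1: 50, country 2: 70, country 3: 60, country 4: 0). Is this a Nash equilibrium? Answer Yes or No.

Yes

Total = 180 ≥ 180: provided.
Country 1 (pledges 50, payoff 32): dropping to 0 → total 130, payoff 0. No gain.
Country 2 (pledges 70, payoff 12): dropping to 0 → total 110, payoff 0. No gain.
Country 3 (pledges 60, payoff 22): dropping to 0 → total 120, payoff 0. No gain.
Country 4 (pledges 0, payoff 82): pledging 20 → total 200, payoff 62. No gain.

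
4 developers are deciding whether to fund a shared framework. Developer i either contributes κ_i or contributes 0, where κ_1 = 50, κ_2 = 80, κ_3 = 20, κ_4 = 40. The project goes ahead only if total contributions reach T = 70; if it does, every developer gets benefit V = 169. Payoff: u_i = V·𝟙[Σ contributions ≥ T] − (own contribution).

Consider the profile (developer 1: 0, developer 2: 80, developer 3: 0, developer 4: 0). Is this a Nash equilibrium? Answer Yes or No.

Total = 80 ≥ 70: provided.
Developer 1 (pledges 0, payoff 169): pledging 50 → total 130, payoff 119. No gain.
Developer 2 (pledges 80, payoff 89): dropping to 0 → total 0, payoff 0. No gain.
Developer 3 (pledges 0, payoff 169): pledging 20 → total 100, payoff 149. No gain.
Developer 4 (pledges 0, payoff 169): pledging 40 → total 120, payoff 129. No gain.

Yes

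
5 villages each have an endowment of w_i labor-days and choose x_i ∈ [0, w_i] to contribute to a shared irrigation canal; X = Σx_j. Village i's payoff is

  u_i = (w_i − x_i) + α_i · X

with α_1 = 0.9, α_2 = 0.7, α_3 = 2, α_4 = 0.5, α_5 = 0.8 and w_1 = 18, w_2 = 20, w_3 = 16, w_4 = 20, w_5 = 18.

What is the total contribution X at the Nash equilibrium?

∂u_i/∂x_i = α_i − 1, so village i contributes w_i if α_i > 1, else 0.
α_i > 1 for i ∈ {3}; NE contributions (0, 0, 16, 0, 0), X = 16.

16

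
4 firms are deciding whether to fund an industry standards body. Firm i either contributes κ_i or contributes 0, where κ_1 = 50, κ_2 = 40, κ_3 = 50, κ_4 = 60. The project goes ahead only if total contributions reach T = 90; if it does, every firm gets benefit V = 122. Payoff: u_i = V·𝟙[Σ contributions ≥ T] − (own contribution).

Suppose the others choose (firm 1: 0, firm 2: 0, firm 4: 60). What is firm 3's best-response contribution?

Others' total = 60. Contributing 50 brings total to 110 ≥ 90: gain V − κ_3 = 72.
Best response: 50.

50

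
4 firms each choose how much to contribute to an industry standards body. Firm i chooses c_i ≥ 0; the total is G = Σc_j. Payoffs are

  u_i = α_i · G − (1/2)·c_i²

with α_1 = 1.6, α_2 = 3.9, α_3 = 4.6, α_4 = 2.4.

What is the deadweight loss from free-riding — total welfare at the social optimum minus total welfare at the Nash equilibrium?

Firm i's FOC: ∂u_i/∂c_i = α_i − c_i = 0, so c_i* = α_i.
NE contributions = (1.6, 3.9, 4.6, 2.4); G = 12.5.
W^NE = (Σα)·G − ½Σα_i² = 12.5² − ½·44.69 = 133.905.
Planner sets c_i = Σα_j = 12.5 for every i, so G^SO = 4·12.5 = 50.
W^SO = (Σα)·G^SO − ½·4·(Σα)² = (4/2)·12.5² = 312.5.
Deadweight loss = W^SO − W^NE = 178.595.

178.595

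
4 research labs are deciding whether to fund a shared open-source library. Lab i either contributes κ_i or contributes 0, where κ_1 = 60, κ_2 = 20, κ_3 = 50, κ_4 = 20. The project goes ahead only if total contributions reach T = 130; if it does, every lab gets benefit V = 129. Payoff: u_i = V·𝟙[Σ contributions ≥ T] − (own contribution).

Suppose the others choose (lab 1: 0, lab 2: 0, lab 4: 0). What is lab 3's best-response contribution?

0

Others' total = 0. Even contributing 50 gives 50 < 130: no benefit either way.
Best response: 0.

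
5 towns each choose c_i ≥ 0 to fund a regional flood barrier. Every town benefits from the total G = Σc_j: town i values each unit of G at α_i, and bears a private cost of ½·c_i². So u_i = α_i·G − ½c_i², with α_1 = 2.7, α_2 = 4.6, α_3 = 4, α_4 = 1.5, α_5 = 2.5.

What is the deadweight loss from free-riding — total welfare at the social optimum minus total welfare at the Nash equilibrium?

377.61

Town i's FOC: ∂u_i/∂c_i = α_i − c_i = 0, so c_i* = α_i.
NE contributions = (2.7, 4.6, 4, 1.5, 2.5); G = 15.3.
W^NE = (Σα)·G − ½Σα_i² = 15.3² − ½·52.95 = 207.615.
Planner sets c_i = Σα_j = 15.3 for every i, so G^SO = 5·15.3 = 76.5.
W^SO = (Σα)·G^SO − ½·5·(Σα)² = (5/2)·15.3² = 585.225.
Deadweight loss = W^SO − W^NE = 377.61.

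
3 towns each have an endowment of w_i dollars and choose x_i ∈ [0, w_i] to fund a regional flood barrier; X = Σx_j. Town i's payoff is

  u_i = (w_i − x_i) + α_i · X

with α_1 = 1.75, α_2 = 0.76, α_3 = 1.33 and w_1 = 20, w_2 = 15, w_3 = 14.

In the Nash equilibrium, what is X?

∂u_i/∂x_i = α_i − 1, so town i contributes w_i if α_i > 1, else 0.
α_i > 1 for i ∈ {1, 3}; NE contributions (20, 0, 14), X = 34.

34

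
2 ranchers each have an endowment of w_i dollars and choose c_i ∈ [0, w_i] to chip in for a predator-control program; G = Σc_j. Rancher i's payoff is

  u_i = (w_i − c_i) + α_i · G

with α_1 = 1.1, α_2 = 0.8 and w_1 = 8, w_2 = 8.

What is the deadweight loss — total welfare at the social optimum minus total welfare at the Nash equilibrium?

7.2

∂u_i/∂c_i = α_i − 1, so rancher i contributes w_i if α_i > 1, else 0.
α_i > 1 for i ∈ {1}; NE contributions (8, 0), G = 8.
W^NE = Σw_i − G^NE + (Σα_i)·G^NE = 16 + 0.9·8 = 23.2.
Planner: ∂(Σu_j)/∂c_i = Σα_j − 1 = 0.9 > 0, so everyone contributes w_i; G^SO = 16, W^SO = 16 + 0.9·16 = 30.4.
Deadweight loss = 7.2.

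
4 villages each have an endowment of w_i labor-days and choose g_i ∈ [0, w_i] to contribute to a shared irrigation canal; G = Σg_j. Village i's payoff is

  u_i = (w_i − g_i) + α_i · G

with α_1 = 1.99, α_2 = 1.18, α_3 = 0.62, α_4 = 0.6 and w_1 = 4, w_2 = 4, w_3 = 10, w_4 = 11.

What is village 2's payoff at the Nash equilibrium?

9.44

∂u_i/∂g_i = α_i − 1, so village i contributes w_i if α_i > 1, else 0.
α_i > 1 for i ∈ {1, 2}; NE contributions (4, 4, 0, 0), G = 8.
u_2 = (4 − 4) + 1.18·8 = 9.44.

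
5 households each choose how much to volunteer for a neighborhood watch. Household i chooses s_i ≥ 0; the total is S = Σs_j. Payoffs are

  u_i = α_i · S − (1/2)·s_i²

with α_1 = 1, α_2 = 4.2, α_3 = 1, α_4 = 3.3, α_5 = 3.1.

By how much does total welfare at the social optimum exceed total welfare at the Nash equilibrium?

Household i's FOC: ∂u_i/∂s_i = α_i − s_i = 0, so s_i* = α_i.
NE contributions = (1, 4.2, 1, 3.3, 3.1); S = 12.6.
W^NE = (Σα)·S − ½Σα_i² = 12.6² − ½·40.14 = 138.69.
Planner sets s_i = Σα_j = 12.6 for every i, so S^SO = 5·12.6 = 63.
W^SO = (Σα)·S^SO − ½·5·(Σα)² = (5/2)·12.6² = 396.9.
Deadweight loss = W^SO − W^NE = 258.21.

258.21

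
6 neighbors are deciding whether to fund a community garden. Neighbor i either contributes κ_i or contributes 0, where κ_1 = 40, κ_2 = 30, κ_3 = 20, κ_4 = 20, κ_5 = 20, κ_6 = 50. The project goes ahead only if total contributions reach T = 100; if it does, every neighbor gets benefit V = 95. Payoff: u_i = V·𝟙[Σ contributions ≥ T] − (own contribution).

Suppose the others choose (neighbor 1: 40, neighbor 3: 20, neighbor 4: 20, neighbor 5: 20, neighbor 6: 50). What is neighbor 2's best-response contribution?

0

Others' total = 150 ≥ 100; contributing adds cost 30 for no extra benefit.
Best response: 0.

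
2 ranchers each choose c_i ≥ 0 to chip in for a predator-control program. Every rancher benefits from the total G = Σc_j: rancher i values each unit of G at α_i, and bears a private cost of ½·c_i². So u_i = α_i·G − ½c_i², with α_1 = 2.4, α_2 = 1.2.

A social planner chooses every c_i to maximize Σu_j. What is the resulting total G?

7.2

Planner FOC: ∂(Σu_j)/∂c_i = (Σα_j) − c_i = 0, so c_i^SO = Σα_j = 3.6 for every i; G^SO = 7.2.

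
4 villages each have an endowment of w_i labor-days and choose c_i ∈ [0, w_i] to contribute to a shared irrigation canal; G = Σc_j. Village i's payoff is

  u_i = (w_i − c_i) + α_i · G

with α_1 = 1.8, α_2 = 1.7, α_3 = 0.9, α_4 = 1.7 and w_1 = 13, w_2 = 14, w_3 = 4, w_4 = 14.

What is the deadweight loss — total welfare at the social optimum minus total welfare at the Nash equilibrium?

20.4

∂u_i/∂c_i = α_i − 1, so village i contributes w_i if α_i > 1, else 0.
α_i > 1 for i ∈ {1, 2, 4}; NE contributions (13, 14, 0, 14), G = 41.
W^NE = Σw_i − G^NE + (Σα_i)·G^NE = 45 + 5.1·41 = 254.1.
Planner: ∂(Σu_j)/∂c_i = Σα_j − 1 = 5.1 > 0, so everyone contributes w_i; G^SO = 45, W^SO = 45 + 5.1·45 = 274.5.
Deadweight loss = 20.4.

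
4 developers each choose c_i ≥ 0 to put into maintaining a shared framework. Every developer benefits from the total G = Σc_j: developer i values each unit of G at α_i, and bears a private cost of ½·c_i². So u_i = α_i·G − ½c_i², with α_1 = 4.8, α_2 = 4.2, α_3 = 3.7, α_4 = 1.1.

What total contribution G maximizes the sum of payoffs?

Planner FOC: ∂(Σu_j)/∂c_i = (Σα_j) − c_i = 0, so c_i^SO = Σα_j = 13.8 for every i; G^SO = 55.2.

55.2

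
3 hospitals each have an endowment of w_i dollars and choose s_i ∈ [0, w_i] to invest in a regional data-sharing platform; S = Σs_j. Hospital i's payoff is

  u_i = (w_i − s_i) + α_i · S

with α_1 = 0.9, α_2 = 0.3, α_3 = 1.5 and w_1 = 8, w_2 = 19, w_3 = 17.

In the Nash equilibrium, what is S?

∂u_i/∂s_i = α_i − 1, so hospital i contributes w_i if α_i > 1, else 0.
α_i > 1 for i ∈ {3}; NE contributions (0, 0, 17), S = 17.

17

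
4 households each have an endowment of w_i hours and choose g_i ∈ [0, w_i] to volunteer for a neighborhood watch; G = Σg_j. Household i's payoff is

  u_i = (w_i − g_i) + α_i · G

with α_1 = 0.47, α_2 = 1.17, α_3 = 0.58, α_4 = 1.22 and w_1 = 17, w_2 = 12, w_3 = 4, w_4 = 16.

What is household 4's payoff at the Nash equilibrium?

34.16

∂u_i/∂g_i = α_i − 1, so household i contributes w_i if α_i > 1, else 0.
α_i > 1 for i ∈ {2, 4}; NE contributions (0, 12, 0, 16), G = 28.
u_4 = (16 − 16) + 1.22·28 = 34.16.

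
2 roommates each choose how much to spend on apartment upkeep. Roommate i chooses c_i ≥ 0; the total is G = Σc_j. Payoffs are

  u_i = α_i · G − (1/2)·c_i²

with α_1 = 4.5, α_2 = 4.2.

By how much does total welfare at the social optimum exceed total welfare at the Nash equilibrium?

18.945

Roommate i's FOC: ∂u_i/∂c_i = α_i − c_i = 0, so c_i* = α_i.
NE contributions = (4.5, 4.2); G = 8.7.
W^NE = (Σα)·G − ½Σα_i² = 8.7² − ½·37.89 = 56.745.
Planner sets c_i = Σα_j = 8.7 for every i, so G^SO = 2·8.7 = 17.4.
W^SO = (Σα)·G^SO − ½·2·(Σα)² = (2/2)·8.7² = 75.69.
Deadweight loss = W^SO − W^NE = 18.945.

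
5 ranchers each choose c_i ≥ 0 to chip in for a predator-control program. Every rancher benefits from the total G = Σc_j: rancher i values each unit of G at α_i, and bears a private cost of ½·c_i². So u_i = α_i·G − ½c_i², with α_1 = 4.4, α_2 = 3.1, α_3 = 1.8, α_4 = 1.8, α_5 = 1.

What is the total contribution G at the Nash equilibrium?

Rancher i's FOC: ∂u_i/∂c_i = α_i − c_i = 0, so c_i* = α_i.
NE contributions = (4.4, 3.1, 1.8, 1.8, 1); G = 12.1.

12.1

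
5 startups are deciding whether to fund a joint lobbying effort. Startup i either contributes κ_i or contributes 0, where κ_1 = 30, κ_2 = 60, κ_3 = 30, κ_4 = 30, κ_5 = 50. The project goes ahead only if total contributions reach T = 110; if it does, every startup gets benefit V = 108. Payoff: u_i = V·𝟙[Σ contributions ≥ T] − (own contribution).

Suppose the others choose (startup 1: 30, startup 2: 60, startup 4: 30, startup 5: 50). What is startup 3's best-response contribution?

Others' total = 170 ≥ 110; contributing adds cost 30 for no extra benefit.
Best response: 0.

0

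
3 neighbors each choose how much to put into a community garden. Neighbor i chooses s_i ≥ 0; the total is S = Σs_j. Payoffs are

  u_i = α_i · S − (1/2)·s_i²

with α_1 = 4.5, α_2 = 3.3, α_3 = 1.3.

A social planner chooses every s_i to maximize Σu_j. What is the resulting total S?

Planner FOC: ∂(Σu_j)/∂s_i = (Σα_j) − s_i = 0, so s_i^SO = Σα_j = 9.1 for every i; S^SO = 27.3.

27.3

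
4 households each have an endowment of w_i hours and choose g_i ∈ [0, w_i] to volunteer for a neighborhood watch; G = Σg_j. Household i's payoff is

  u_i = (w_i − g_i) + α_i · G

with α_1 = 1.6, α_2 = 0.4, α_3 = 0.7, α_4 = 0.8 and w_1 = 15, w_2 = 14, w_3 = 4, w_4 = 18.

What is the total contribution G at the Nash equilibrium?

15

∂u_i/∂g_i = α_i − 1, so household i contributes w_i if α_i > 1, else 0.
α_i > 1 for i ∈ {1}; NE contributions (15, 0, 0, 0), G = 15.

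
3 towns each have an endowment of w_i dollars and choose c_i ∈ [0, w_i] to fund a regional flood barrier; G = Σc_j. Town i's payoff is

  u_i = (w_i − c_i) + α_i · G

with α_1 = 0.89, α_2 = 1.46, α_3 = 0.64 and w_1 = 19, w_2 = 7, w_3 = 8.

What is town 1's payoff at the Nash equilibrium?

∂u_i/∂c_i = α_i − 1, so town i contributes w_i if α_i > 1, else 0.
α_i > 1 for i ∈ {2}; NE contributions (0, 7, 0), G = 7.
u_1 = (19 − 0) + 0.89·7 = 25.23.

25.23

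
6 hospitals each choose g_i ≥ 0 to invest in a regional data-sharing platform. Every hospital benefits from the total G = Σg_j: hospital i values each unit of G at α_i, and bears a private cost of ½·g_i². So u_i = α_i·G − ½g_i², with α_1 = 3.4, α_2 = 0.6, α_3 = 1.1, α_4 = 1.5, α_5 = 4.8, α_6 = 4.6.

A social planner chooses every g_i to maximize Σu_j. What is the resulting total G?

Planner FOC: ∂(Σu_j)/∂g_i = (Σα_j) − g_i = 0, so g_i^SO = Σα_j = 16 for every i; G^SO = 96.

96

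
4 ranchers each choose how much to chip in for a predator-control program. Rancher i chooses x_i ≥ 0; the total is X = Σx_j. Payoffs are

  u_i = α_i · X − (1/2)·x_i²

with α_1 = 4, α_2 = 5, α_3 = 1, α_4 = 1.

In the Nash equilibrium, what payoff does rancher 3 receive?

10.5

Rancher i's FOC: ∂u_i/∂x_i = α_i − x_i = 0, so x_i* = α_i.
NE contributions = (4, 5, 1, 1); X = 11.
u_3 = α_3·X − ½·(x_3)² = 1·11 − ½·1² = 10.5.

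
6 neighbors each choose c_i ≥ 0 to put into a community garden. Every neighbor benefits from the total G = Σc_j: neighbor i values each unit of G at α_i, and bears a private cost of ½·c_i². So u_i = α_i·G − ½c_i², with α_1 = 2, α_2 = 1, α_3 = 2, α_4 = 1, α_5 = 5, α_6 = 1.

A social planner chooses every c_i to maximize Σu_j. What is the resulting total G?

Planner FOC: ∂(Σu_j)/∂c_i = (Σα_j) − c_i = 0, so c_i^SO = Σα_j = 12 for every i; G^SO = 72.

72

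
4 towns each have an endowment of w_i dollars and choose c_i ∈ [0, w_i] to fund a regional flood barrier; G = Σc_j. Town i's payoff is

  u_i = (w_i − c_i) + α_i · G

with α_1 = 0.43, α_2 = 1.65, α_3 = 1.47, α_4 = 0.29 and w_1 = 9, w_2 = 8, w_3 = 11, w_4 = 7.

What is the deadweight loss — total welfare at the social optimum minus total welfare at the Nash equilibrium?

∂u_i/∂c_i = α_i − 1, so town i contributes w_i if α_i > 1, else 0.
α_i > 1 for i ∈ {2, 3}; NE contributions (0, 8, 11, 0), G = 19.
W^NE = Σw_i − G^NE + (Σα_i)·G^NE = 35 + 2.84·19 = 88.96.
Planner: ∂(Σu_j)/∂c_i = Σα_j − 1 = 2.84 > 0, so everyone contributes w_i; G^SO = 35, W^SO = 35 + 2.84·35 = 134.4.
Deadweight loss = 45.44.

45.44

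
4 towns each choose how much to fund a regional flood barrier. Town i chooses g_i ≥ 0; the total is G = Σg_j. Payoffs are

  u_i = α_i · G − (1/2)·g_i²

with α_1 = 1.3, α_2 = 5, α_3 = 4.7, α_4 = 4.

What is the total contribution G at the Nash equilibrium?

Town i's FOC: ∂u_i/∂g_i = α_i − g_i = 0, so g_i* = α_i.
NE contributions = (1.3, 5, 4.7, 4); G = 15.

15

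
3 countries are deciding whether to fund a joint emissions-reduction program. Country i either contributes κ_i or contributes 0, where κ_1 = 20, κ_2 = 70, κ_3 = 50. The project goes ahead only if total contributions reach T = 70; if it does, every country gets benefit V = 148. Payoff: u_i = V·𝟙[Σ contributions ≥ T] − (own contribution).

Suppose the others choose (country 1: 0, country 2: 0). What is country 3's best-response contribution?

Others' total = 0. Even contributing 50 gives 50 < 70: no benefit either way.
Best response: 0.

0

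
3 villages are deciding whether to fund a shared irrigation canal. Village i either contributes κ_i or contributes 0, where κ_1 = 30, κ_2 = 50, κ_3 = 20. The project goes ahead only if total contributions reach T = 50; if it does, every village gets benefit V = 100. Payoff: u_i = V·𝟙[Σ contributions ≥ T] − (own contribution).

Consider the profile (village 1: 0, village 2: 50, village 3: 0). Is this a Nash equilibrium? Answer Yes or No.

Total = 50 ≥ 50: provided.
Village 1 (pledges 0, payoff 100): pledging 30 → total 80, payoff 70. No gain.
Village 2 (pledges 50, payoff 50): dropping to 0 → total 0, payoff 0. No gain.
Village 3 (pledges 0, payoff 100): pledging 20 → total 70, payoff 80. No gain.

Yes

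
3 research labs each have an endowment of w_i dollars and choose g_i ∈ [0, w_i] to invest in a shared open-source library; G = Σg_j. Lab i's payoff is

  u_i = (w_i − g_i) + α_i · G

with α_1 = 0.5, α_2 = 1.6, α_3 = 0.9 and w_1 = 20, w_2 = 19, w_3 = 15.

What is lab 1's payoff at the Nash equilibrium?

∂u_i/∂g_i = α_i − 1, so lab i contributes w_i if α_i > 1, else 0.
α_i > 1 for i ∈ {2}; NE contributions (0, 19, 0), G = 19.
u_1 = (20 − 0) + 0.5·19 = 29.5.

29.5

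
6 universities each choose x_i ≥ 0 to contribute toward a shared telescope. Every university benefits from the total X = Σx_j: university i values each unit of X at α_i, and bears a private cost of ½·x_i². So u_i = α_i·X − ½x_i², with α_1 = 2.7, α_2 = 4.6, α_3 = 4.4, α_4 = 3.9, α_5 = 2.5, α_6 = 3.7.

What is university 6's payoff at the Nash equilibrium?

University i's FOC: ∂u_i/∂x_i = α_i − x_i = 0, so x_i* = α_i.
NE contributions = (2.7, 4.6, 4.4, 3.9, 2.5, 3.7); X = 21.8.
u_6 = α_6·X − ½·(x_6)² = 3.7·21.8 − ½·3.7² = 73.815.

73.815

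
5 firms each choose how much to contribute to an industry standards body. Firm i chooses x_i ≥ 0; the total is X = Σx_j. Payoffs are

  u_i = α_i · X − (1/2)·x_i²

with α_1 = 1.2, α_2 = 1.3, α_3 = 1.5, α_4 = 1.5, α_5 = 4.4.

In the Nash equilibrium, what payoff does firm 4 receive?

13.725

Firm i's FOC: ∂u_i/∂x_i = α_i − x_i = 0, so x_i* = α_i.
NE contributions = (1.2, 1.3, 1.5, 1.5, 4.4); X = 9.9.
u_4 = α_4·X − ½·(x_4)² = 1.5·9.9 − ½·1.5² = 13.725.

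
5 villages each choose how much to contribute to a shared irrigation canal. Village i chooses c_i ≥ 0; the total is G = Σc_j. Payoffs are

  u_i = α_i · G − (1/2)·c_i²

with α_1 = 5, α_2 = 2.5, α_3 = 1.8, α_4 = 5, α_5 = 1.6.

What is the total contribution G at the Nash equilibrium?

Village i's FOC: ∂u_i/∂c_i = α_i − c_i = 0, so c_i* = α_i.
NE contributions = (5, 2.5, 1.8, 5, 1.6); G = 15.9.

15.9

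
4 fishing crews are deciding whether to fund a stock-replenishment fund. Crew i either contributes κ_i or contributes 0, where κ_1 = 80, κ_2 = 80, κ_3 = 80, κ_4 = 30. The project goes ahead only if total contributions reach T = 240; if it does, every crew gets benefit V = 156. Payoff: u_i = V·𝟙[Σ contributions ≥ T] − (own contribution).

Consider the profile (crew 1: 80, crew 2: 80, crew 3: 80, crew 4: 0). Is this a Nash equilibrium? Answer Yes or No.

Total = 240 ≥ 240: provided.
Crew 1 (pledges 80, payoff 76): dropping to 0 → total 160, payoff 0. No gain.
Crew 2 (pledges 80, payoff 76): dropping to 0 → total 160, payoff 0. No gain.
Crew 3 (pledges 80, payoff 76): dropping to 0 → total 160, payoff 0. No gain.
Crew 4 (pledges 0, payoff 156): pledging 30 → total 270, payoff 126. No gain.

Yes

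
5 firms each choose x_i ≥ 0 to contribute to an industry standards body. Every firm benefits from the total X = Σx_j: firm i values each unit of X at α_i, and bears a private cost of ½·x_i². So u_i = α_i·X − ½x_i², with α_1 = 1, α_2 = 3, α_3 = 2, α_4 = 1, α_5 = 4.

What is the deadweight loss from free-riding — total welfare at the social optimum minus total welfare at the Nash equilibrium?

197

Firm i's FOC: ∂u_i/∂x_i = α_i − x_i = 0, so x_i* = α_i.
NE contributions = (1, 3, 2, 1, 4); X = 11.
W^NE = (Σα)·X − ½Σα_i² = 11² − ½·31 = 105.5.
Planner sets x_i = Σα_j = 11 for every i, so X^SO = 5·11 = 55.
W^SO = (Σα)·X^SO − ½·5·(Σα)² = (5/2)·11² = 302.5.
Deadweight loss = W^SO − W^NE = 197.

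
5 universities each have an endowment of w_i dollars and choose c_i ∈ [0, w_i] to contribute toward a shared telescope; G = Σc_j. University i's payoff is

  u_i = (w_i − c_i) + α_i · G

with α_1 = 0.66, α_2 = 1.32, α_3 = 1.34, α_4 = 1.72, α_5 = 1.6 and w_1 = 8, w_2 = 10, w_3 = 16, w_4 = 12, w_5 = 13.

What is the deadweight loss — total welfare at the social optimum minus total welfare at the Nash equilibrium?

∂u_i/∂c_i = α_i − 1, so university i contributes w_i if α_i > 1, else 0.
α_i > 1 for i ∈ {2, 3, 4, 5}; NE contributions (0, 10, 16, 12, 13), G = 51.
W^NE = Σw_i − G^NE + (Σα_i)·G^NE = 59 + 5.64·51 = 346.64.
Planner: ∂(Σu_j)/∂c_i = Σα_j − 1 = 5.64 > 0, so everyone contributes w_i; G^SO = 59, W^SO = 59 + 5.64·59 = 391.76.
Deadweight loss = 45.12.

45.12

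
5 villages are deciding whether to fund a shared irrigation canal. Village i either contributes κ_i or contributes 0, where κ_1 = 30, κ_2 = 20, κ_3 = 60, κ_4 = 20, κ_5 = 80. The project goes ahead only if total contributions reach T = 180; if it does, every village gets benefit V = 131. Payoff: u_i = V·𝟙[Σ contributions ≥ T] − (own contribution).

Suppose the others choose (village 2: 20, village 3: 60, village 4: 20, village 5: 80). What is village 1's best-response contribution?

0

Others' total = 180 ≥ 180; contributing adds cost 30 for no extra benefit.
Best response: 0.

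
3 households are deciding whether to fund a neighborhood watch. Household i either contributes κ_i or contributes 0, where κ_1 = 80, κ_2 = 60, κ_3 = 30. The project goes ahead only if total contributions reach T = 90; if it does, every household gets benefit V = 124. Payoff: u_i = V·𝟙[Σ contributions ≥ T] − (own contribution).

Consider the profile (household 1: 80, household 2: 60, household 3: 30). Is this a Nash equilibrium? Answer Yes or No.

Total = 170 ≥ 90: provided.
Household 1 (pledges 80, payoff 44): dropping to 0 → total 90, payoff 124. Profitable deviation.

No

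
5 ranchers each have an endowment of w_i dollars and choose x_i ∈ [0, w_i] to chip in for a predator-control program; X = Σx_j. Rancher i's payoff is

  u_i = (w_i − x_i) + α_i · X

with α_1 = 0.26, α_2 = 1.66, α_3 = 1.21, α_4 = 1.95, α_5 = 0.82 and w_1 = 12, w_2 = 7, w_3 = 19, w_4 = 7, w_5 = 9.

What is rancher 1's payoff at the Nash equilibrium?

∂u_i/∂x_i = α_i − 1, so rancher i contributes w_i if α_i > 1, else 0.
α_i > 1 for i ∈ {2, 3, 4}; NE contributions (0, 7, 19, 7, 0), X = 33.
u_1 = (12 − 0) + 0.26·33 = 20.58.

20.58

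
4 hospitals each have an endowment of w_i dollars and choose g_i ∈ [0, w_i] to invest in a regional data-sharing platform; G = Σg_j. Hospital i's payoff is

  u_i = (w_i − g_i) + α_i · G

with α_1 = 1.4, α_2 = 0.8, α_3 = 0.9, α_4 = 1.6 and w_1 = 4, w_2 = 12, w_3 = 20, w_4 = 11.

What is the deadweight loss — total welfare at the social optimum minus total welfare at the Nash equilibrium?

118.4

∂u_i/∂g_i = α_i − 1, so hospital i contributes w_i if α_i > 1, else 0.
α_i > 1 for i ∈ {1, 4}; NE contributions (4, 0, 0, 11), G = 15.
W^NE = Σw_i − G^NE + (Σα_i)·G^NE = 47 + 3.7·15 = 102.5.
Planner: ∂(Σu_j)/∂g_i = Σα_j − 1 = 3.7 > 0, so everyone contributes w_i; G^SO = 47, W^SO = 47 + 3.7·47 = 220.9.
Deadweight loss = 118.4.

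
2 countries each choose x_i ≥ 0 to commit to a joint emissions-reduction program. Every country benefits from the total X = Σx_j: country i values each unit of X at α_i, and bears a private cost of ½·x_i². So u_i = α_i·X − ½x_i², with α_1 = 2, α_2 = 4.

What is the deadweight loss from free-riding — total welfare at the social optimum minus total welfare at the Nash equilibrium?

10

Country i's FOC: ∂u_i/∂x_i = α_i − x_i = 0, so x_i* = α_i.
NE contributions = (2, 4); X = 6.
W^NE = (Σα)·X − ½Σα_i² = 6² − ½·20 = 26.
Planner sets x_i = Σα_j = 6 for every i, so X^SO = 2·6 = 12.
W^SO = (Σα)·X^SO − ½·2·(Σα)² = (2/2)·6² = 36.
Deadweight loss = W^SO − W^NE = 10.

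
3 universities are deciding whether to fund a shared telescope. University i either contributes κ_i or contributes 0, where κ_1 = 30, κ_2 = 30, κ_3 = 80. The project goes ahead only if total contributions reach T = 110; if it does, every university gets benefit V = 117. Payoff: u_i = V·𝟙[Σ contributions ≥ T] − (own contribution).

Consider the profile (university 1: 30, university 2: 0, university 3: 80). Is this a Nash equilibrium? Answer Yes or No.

Yes

Total = 110 ≥ 110: provided.
University 1 (pledges 30, payoff 87): dropping to 0 → total 80, payoff 0. No gain.
University 2 (pledges 0, payoff 117): pledging 30 → total 140, payoff 87. No gain.
University 3 (pledges 80, payoff 37): dropping to 0 → total 30, payoff 0. No gain.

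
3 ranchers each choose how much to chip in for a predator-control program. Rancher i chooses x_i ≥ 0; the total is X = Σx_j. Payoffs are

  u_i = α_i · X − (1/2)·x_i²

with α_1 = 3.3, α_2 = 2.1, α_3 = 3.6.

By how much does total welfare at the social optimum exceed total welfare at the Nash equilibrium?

Rancher i's FOC: ∂u_i/∂x_i = α_i − x_i = 0, so x_i* = α_i.
NE contributions = (3.3, 2.1, 3.6); X = 9.
W^NE = (Σα)·X − ½Σα_i² = 9² − ½·28.26 = 66.87.
Planner sets x_i = Σα_j = 9 for every i, so X^SO = 3·9 = 27.
W^SO = (Σα)·X^SO − ½·3·(Σα)² = (3/2)·9² = 121.5.
Deadweight loss = W^SO − W^NE = 54.63.

54.63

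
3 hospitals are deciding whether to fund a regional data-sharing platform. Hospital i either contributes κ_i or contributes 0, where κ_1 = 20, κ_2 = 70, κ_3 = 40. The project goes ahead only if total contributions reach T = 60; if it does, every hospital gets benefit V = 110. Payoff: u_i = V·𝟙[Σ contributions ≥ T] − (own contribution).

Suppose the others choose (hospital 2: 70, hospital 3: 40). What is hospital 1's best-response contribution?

Others' total = 110 ≥ 60; contributing adds cost 20 for no extra benefit.
Best response: 0.

0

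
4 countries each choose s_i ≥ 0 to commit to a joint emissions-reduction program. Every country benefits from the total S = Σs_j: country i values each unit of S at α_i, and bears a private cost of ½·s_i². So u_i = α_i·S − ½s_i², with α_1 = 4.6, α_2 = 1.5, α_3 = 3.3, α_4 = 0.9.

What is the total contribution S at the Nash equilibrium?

10.3

Country i's FOC: ∂u_i/∂s_i = α_i − s_i = 0, so s_i* = α_i.
NE contributions = (4.6, 1.5, 3.3, 0.9); S = 10.3.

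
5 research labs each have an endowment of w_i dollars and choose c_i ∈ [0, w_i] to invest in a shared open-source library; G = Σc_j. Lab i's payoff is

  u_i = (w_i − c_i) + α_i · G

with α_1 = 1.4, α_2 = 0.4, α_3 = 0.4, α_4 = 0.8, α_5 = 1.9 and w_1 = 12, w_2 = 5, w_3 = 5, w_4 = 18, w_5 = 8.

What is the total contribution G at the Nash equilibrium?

20

∂u_i/∂c_i = α_i − 1, so lab i contributes w_i if α_i > 1, else 0.
α_i > 1 for i ∈ {1, 5}; NE contributions (12, 0, 0, 0, 8), G = 20.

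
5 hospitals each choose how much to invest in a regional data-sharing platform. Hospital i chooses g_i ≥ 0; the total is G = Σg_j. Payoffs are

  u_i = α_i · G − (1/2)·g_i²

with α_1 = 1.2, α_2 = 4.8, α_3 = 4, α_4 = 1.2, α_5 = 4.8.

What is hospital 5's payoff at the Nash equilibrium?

Hospital i's FOC: ∂u_i/∂g_i = α_i − g_i = 0, so g_i* = α_i.
NE contributions = (1.2, 4.8, 4, 1.2, 4.8); G = 16.
u_5 = α_5·G − ½·(g_5)² = 4.8·16 − ½·4.8² = 65.28.

65.28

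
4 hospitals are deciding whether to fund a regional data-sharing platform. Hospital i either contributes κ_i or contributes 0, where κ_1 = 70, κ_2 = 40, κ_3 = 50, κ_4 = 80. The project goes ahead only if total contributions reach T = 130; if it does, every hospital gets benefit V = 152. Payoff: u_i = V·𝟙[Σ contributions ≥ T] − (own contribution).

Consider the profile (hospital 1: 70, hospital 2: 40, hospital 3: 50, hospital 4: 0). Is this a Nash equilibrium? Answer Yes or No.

Total = 160 ≥ 130: provided.
Hospital 1 (pledges 70, payoff 82): dropping to 0 → total 90, payoff 0. No gain.
Hospital 2 (pledges 40, payoff 112): dropping to 0 → total 120, payoff 0. No gain.
Hospital 3 (pledges 50, payoff 102): dropping to 0 → total 110, payoff 0. No gain.
Hospital 4 (pledges 0, payoff 152): pledging 80 → total 240, payoff 72. No gain.

Yes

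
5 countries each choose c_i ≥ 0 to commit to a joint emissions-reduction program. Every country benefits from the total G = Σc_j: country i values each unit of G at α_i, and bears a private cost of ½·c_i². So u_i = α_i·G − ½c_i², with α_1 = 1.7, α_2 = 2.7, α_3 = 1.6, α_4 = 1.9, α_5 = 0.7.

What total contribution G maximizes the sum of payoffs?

43

Planner FOC: ∂(Σu_j)/∂c_i = (Σα_j) − c_i = 0, so c_i^SO = Σα_j = 8.6 for every i; G^SO = 43.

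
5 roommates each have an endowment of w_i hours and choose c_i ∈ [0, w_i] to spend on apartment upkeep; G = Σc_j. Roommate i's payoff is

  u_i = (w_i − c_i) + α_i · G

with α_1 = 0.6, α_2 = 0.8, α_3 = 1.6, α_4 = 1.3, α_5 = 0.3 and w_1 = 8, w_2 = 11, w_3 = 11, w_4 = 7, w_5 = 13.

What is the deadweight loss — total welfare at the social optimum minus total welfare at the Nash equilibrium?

∂u_i/∂c_i = α_i − 1, so roommate i contributes w_i if α_i > 1, else 0.
α_i > 1 for i ∈ {3, 4}; NE contributions (0, 0, 11, 7, 0), G = 18.
W^NE = Σw_i − G^NE + (Σα_i)·G^NE = 50 + 3.6·18 = 114.8.
Planner: ∂(Σu_j)/∂c_i = Σα_j − 1 = 3.6 > 0, so everyone contributes w_i; G^SO = 50, W^SO = 50 + 3.6·50 = 230.
Deadweight loss = 115.2.

115.2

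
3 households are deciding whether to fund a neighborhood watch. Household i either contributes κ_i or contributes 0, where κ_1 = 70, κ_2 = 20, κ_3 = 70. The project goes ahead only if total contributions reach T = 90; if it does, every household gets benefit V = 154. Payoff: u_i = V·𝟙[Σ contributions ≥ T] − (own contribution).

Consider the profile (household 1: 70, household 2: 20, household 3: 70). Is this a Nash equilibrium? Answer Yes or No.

Total = 160 ≥ 90: provided.
Household 1 (pledges 70, payoff 84): dropping to 0 → total 90, payoff 154. Profitable deviation.

No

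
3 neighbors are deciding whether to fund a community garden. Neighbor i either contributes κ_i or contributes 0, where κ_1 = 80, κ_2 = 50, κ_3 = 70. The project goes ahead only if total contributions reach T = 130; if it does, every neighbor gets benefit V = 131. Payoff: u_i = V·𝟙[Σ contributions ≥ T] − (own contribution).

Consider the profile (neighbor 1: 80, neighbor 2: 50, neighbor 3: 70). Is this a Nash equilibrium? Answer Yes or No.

Total = 200 ≥ 130: provided.
Neighbor 1 (pledges 80, payoff 51): dropping to 0 → total 120, payoff 0. No gain.
Neighbor 2 (pledges 50, payoff 81): dropping to 0 → total 150, payoff 131. Profitable deviation.

No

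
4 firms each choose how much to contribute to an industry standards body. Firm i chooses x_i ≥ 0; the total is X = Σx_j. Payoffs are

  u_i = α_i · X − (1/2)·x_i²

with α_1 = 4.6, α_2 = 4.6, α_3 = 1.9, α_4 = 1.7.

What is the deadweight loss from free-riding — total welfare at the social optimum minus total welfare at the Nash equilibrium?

188.25

Firm i's FOC: ∂u_i/∂x_i = α_i − x_i = 0, so x_i* = α_i.
NE contributions = (4.6, 4.6, 1.9, 1.7); X = 12.8.
W^NE = (Σα)·X − ½Σα_i² = 12.8² − ½·48.82 = 139.43.
Planner sets x_i = Σα_j = 12.8 for every i, so X^SO = 4·12.8 = 51.2.
W^SO = (Σα)·X^SO − ½·4·(Σα)² = (4/2)·12.8² = 327.68.
Deadweight loss = W^SO − W^NE = 188.25.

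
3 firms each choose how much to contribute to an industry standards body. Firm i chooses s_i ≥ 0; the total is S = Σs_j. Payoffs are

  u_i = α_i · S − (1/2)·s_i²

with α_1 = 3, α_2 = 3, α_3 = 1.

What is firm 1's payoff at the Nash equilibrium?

16.5

Firm i's FOC: ∂u_i/∂s_i = α_i − s_i = 0, so s_i* = α_i.
NE contributions = (3, 3, 1); S = 7.
u_1 = α_1·S − ½·(s_1)² = 3·7 − ½·3² = 16.5.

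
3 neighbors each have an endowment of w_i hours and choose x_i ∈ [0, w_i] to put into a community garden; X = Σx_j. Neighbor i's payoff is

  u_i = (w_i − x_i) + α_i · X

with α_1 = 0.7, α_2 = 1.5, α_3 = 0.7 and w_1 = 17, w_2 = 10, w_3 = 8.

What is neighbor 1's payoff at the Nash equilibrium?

24

∂u_i/∂x_i = α_i − 1, so neighbor i contributes w_i if α_i > 1, else 0.
α_i > 1 for i ∈ {2}; NE contributions (0, 10, 0), X = 10.
u_1 = (17 − 0) + 0.7·10 = 24.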